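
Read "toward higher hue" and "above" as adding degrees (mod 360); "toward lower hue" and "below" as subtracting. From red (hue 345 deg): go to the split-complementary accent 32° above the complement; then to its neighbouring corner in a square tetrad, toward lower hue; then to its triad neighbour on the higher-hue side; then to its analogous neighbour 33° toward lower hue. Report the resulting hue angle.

194°

+212° (split-comp 32° ↑): 345 + 212 = 557 → 557 − 360 = 197°
−90° (square ↓): 197 − 90 = 107°
+120° (triadic ↑): 107 + 120 = 227°
−33° (analog 33° ↓): 227 − 33 = 194°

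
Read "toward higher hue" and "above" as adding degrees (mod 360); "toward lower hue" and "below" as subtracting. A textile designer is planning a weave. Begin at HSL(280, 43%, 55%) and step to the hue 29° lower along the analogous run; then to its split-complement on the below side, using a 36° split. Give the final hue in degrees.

35°

−29° (analog 29° ↓): 280 − 29 = 251°
+144° (split-comp 36° ↓): 251 + 144 = 395 → 395 − 360 = 35°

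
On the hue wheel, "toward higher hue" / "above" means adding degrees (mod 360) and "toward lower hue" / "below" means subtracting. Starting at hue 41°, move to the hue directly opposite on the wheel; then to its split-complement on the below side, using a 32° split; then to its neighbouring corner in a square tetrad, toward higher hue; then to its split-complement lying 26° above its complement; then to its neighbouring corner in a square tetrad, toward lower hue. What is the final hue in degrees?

complement +180°: 41 + 180 = 221°
split-comp 32° ↓ +148°: 221 + 148 = 369 → 369 − 360 = 9°
square ↑ +90°: 9 + 90 = 99°
split-comp 26° ↑ +206°: 99 + 206 = 305°
square ↓ −90°: 305 − 90 = 215°

215°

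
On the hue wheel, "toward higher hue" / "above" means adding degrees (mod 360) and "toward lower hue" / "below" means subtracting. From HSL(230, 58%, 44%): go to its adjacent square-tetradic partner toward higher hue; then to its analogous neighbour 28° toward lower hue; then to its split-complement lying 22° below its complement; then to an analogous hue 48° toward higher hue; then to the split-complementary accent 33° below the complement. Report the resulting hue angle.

square ↑ +90°: 230 + 90 = 320°
analog 28° ↓ −28°: 320 − 28 = 292°
split-comp 22° ↓ +158°: 292 + 158 = 450 → 450 − 360 = 90°
analog 48° ↑ +48°: 90 + 48 = 138°
split-comp 33° ↓ +147°: 138 + 147 = 285°

285°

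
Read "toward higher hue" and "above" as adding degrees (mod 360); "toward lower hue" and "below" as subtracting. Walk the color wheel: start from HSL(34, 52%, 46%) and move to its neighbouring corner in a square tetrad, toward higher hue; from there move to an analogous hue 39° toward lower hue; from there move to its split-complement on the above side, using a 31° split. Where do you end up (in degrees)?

square ↑ +90°: 34 + 90 = 124°
analog 39° ↓ −39°: 124 − 39 = 85°
split-comp 31° ↑ +211°: 85 + 211 = 296°

296°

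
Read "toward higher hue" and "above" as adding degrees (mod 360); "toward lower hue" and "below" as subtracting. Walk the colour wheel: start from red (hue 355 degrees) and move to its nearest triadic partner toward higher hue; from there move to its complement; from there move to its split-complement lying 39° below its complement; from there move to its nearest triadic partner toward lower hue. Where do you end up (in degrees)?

triadic ↑ +120°: 355 + 120 = 475 → 475 − 360 = 115°
complement +180°: 115 + 180 = 295°
split-comp 39° ↓ +141°: 295 + 141 = 436 → 436 − 360 = 76°
triadic ↓ −120°: 76 − 120 = -44 → -44 + 360 = 316°

316°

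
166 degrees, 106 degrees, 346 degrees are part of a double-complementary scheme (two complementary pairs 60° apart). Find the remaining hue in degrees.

A rectangular tetradic uses two complementary pairs 60° apart: offsets 0°, 60°, 180°, 240°.
Among {106°, 166°, 346°}, 166° and 346° are a 180° pair.
The remaining hue 106° needs its own complement: 106 + 180 = 286°

286°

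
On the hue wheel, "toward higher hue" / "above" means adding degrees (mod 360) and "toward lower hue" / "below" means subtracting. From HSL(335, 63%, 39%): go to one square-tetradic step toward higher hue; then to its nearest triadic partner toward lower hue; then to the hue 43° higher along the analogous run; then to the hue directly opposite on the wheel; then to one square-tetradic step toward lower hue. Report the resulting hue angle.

335 + 90 = 425 → 425 − 360 = 65°   (square ↑)
65 − 120 = -55 → -55 + 360 = 305°   (triadic ↓)
305 + 43 = 348°   (analog 43° ↑)
348 + 180 = 528 → 528 − 360 = 168°   (complement)
168 − 90 = 78°   (square ↓)

78°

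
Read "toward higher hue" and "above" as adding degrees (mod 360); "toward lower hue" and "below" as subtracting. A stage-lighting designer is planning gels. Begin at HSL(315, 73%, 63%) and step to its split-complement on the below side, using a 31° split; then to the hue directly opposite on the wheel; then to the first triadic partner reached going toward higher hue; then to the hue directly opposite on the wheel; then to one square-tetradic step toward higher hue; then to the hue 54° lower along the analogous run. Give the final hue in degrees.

260°

315 + 149 = 464 → 464 − 360 = 104°   (split-comp 31° ↓)
104 + 180 = 284°   (complement)
284 + 120 = 404 → 404 − 360 = 44°   (triadic ↑)
44 + 180 = 224°   (complement)
224 + 90 = 314°   (square ↑)
314 − 54 = 260°   (analog 54° ↓)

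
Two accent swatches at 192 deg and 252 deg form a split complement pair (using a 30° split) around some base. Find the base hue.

The accents sit 30° either side of the complement, so the complement is their short-arc midpoint on the wheel.
Short-arc midpoint of 192° and 252°: 222°.
Base is 180° from the complement: 222 − 180 = 42°

42°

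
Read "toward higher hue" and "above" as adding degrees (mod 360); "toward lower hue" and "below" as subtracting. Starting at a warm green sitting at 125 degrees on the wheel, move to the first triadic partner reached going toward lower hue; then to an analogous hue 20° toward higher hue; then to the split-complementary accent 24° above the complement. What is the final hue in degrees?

229°

125 − 120 = 5°   (triadic ↓)
5 + 20 = 25°   (analog 20° ↑)
25 + 204 = 229°   (split-comp 24° ↑)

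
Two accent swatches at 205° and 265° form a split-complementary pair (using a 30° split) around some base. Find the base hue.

55°

The accents sit 30° either side of the complement, so the complement is their short-arc midpoint on the wheel.
Short-arc midpoint of 205° and 265°: 235°.
Base is 180° from the complement: 235 − 180 = 55°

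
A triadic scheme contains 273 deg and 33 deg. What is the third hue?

153°

A triad spaces three hues 120° apart.
The full set is {33°, 153°, 273°}.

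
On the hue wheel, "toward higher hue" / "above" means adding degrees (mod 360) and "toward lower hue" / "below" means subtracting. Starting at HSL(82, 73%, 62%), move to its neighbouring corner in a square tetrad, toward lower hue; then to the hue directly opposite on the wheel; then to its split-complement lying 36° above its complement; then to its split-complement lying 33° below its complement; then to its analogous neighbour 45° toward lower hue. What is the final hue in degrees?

82 − 90 = -8 → -8 + 360 = 352°   (square ↓)
352 + 180 = 532 → 532 − 360 = 172°   (complement)
172 + 216 = 388 → 388 − 360 = 28°   (split-comp 36° ↑)
28 + 147 = 175°   (split-comp 33° ↓)
175 − 45 = 130°   (analog 45° ↓)

130°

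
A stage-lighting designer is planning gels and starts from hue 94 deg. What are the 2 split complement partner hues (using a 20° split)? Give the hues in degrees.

Split-complementary hues sit 20° either side of the complement.
Complement of 94 deg: 94 + 180 = 274°
274 − 20 = 254°
274 + 20 = 294°

254° and 294°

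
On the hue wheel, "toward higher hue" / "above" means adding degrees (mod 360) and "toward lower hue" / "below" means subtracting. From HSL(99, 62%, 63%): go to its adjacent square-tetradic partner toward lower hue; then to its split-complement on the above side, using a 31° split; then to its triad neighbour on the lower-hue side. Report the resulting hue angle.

square ↓ −90°: 99 − 90 = 9°
split-comp 31° ↑ +211°: 9 + 211 = 220°
triadic ↓ −120°: 220 − 120 = 100°

100°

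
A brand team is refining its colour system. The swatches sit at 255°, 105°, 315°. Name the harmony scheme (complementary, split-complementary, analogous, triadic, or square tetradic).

split-complementary

Sort the hues: 105°, 255°, 315°.
Successive gaps around the wheel: 150°, 60°, 150°.
Two 150° gaps and one 60° gap — a base hue opposite a pair of accents 30° either side of its complement — is the split-complementary pattern.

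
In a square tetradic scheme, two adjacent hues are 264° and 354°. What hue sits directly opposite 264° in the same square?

A square tetradic scheme places four hues 90° apart; opposite corners are 180° apart.
264 + 180 = 444 → 444 − 360 = 84°

84°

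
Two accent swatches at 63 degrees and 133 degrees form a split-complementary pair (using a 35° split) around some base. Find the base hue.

The accents sit 35° either side of the complement, so the complement is their short-arc midpoint on the wheel.
Short-arc midpoint of 63° and 133°: 98°.
Base is 180° from the complement: 98 − 180 = -82 → -82 + 360 = 278°

278°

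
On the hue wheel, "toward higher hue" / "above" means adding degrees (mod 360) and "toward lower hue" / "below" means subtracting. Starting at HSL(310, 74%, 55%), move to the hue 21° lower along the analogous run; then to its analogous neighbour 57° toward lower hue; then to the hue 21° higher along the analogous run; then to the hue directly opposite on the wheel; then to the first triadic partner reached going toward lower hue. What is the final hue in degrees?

313°

310 − 21 = 289°   (analog 21° ↓)
289 − 57 = 232°   (analog 57° ↓)
232 + 21 = 253°   (analog 21° ↑)
253 + 180 = 433 → 433 − 360 = 73°   (complement)
73 − 120 = -47 → -47 + 360 = 313°   (triadic ↓)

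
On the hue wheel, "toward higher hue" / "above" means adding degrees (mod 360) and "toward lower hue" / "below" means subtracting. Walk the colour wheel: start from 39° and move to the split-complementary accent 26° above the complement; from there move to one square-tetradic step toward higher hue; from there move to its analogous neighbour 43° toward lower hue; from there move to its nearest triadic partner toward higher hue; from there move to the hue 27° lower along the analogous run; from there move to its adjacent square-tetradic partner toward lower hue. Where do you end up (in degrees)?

295°

39 + 206 = 245°   (split-comp 26° ↑)
245 + 90 = 335°   (square ↑)
335 − 43 = 292°   (analog 43° ↓)
292 + 120 = 412 → 412 − 360 = 52°   (triadic ↑)
52 − 27 = 25°   (analog 27° ↓)
25 − 90 = -65 → -65 + 360 = 295°   (square ↓)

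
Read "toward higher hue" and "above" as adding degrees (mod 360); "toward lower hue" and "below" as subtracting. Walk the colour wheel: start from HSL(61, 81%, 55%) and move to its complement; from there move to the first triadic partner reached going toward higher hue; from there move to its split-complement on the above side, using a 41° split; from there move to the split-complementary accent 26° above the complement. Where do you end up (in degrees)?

68°

complement +180°: 61 + 180 = 241°
triadic ↑ +120°: 241 + 120 = 361 → 361 − 360 = 1°
split-comp 41° ↑ +221°: 1 + 221 = 222°
split-comp 26° ↑ +206°: 222 + 206 = 428 → 428 − 360 = 68°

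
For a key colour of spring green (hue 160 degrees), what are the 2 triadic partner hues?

A triad places three hues 120° apart.
160 + 120 = 280°
160 + 240 = 400 → 400 − 360 = 40°

280° and 40°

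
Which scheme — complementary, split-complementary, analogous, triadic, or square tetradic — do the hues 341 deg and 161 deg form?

Sort the hues: 161°, 341°.
Successive gaps around the wheel: 180°, 180°.
Two hues 180° apart are complementary.

complementary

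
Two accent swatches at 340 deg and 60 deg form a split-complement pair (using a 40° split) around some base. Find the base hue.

The accents sit 40° either side of the complement, so the complement is their short-arc midpoint on the wheel.
Short-arc midpoint of 340° and 60°: 20°.
Base is 180° from the complement: 20 − 180 = -160 → -160 + 360 = 200°

200°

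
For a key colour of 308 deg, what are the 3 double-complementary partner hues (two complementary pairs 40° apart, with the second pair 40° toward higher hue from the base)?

348°, 128°, 168°

A rectangular tetradic uses two complementary pairs 40° apart: offsets 0°, 40°, 180°, 220°.
308 + 40 = 348°
308 + 180 = 488 → 488 − 360 = 128°
308 + 220 = 528 → 528 − 360 = 168°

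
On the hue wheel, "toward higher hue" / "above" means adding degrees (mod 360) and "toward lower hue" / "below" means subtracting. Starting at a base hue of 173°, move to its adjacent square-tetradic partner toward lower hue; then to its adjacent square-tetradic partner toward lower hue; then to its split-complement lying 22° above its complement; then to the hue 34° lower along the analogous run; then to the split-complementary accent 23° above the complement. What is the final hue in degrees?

4°

173 − 90 = 83°   (square ↓)
83 − 90 = -7 → -7 + 360 = 353°   (square ↓)
353 + 202 = 555 → 555 − 360 = 195°   (split-comp 22° ↑)
195 − 34 = 161°   (analog 34° ↓)
161 + 203 = 364 → 364 − 360 = 4°   (split-comp 23° ↑)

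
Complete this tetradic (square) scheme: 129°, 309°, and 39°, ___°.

A square tetradic scheme places four hues every 90°.
The full set through 39° is {39°, 129°, 219°, 309°}.
Given {39°, 129°, 309°}, the missing hue is 219°.

219°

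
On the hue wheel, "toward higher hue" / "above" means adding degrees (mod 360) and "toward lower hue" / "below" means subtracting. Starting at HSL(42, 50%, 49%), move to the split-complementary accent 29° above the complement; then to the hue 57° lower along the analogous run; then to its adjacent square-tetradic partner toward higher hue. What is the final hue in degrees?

+209° (split-comp 29° ↑): 42 + 209 = 251°
−57° (analog 57° ↓): 251 − 57 = 194°
+90° (square ↑): 194 + 90 = 284°

284°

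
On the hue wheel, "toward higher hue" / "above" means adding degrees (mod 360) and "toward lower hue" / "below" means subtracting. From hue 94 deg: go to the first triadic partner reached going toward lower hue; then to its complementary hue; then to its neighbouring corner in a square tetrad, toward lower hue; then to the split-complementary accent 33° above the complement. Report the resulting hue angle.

277°

94 − 120 = -26 → -26 + 360 = 334°   (triadic ↓)
334 + 180 = 514 → 514 − 360 = 154°   (complement)
154 − 90 = 64°   (square ↓)
64 + 213 = 277°   (split-comp 33° ↑)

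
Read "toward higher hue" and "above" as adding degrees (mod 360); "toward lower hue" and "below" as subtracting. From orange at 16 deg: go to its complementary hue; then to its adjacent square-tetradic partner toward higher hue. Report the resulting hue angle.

286°

16 + 180 = 196°   (complement)
196 + 90 = 286°   (square ↑)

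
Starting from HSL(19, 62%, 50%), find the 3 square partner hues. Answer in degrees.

A square tetradic scheme places four hues every 90°.
19 + 90 = 109°
19 + 180 = 199°
19 + 270 = 289°

109°, 199°, and 289°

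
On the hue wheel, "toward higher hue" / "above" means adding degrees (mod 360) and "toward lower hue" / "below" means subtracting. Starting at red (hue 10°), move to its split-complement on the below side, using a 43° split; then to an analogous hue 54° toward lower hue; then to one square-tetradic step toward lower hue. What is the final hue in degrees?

3°

10 + 137 = 147°   (split-comp 43° ↓)
147 − 54 = 93°   (analog 54° ↓)
93 − 90 = 3°   (square ↓)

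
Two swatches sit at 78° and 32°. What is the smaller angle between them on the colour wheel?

46°

|78 − 32| = 46.
46 ≤ 180, so the shorter arc is 46°.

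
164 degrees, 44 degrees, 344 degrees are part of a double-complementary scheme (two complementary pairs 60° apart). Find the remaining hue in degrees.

A rectangular tetradic uses two complementary pairs 60° apart: offsets 0°, 60°, 180°, 240°.
Among {44°, 164°, 344°}, 164° and 344° are a 180° pair.
The remaining hue 44° needs its own complement: 44 + 180 = 224°

224°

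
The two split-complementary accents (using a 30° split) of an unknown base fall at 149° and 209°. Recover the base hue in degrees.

The accents sit 30° either side of the complement, so the complement is their short-arc midpoint on the wheel.
Short-arc midpoint of 149° and 209°: 179°.
Base is 180° from the complement: 179 − 180 = -1 → -1 + 360 = 359°

359°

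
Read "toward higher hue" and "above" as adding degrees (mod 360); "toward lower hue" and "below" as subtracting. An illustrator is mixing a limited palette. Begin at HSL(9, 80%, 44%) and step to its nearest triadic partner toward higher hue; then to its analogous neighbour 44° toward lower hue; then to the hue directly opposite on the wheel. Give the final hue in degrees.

265°

9 + 120 = 129°   (triadic ↑)
129 − 44 = 85°   (analog 44° ↓)
85 + 180 = 265°   (complement)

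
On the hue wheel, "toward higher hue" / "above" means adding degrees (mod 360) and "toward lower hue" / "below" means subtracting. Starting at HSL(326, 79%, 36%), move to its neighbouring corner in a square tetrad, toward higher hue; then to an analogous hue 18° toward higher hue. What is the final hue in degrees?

326 + 90 = 416 → 416 − 360 = 56°   (square ↑)
56 + 18 = 74°   (analog 18° ↑)

74°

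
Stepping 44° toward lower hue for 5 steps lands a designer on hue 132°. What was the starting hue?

352°

5 steps of 44° (toward lower hue) give a net shift of −220°.
Start = end − shift: 132 + 220 = 352°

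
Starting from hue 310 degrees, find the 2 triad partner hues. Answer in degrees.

70° and 190°

A triad places three hues 120° apart.
310 + 120 = 430 → 430 − 360 = 70°
310 + 240 = 550 → 550 − 360 = 190°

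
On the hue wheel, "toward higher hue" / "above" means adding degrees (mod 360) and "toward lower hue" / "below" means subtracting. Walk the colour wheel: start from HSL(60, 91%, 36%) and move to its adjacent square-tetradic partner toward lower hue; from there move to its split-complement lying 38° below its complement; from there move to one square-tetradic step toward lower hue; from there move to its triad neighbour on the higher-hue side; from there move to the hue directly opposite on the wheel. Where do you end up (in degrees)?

322°

square ↓ −90°: 60 − 90 = -30 → -30 + 360 = 330°
split-comp 38° ↓ +142°: 330 + 142 = 472 → 472 − 360 = 112°
square ↓ −90°: 112 − 90 = 22°
triadic ↑ +120°: 22 + 120 = 142°
complement +180°: 142 + 180 = 322°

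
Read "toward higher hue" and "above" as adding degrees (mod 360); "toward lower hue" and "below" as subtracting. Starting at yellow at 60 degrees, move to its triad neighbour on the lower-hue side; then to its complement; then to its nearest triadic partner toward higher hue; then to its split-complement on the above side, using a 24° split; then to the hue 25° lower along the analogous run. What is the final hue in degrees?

59°

triadic ↓ −120°: 60 − 120 = -60 → -60 + 360 = 300°
complement +180°: 300 + 180 = 480 → 480 − 360 = 120°
triadic ↑ +120°: 120 + 120 = 240°
split-comp 24° ↑ +204°: 240 + 204 = 444 → 444 − 360 = 84°
analog 25° ↓ −25°: 84 − 25 = 59°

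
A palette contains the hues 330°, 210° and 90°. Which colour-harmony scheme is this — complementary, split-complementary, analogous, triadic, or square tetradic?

Sort the hues: 90°, 210°, 330°.
Successive gaps around the wheel: 120°, 120°, 120°.
Three hues equally spaced 120° apart form a triad.

triadic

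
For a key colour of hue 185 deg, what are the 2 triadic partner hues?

A triad places three hues 120° apart.
185 + 120 = 305°
185 + 240 = 425 → 425 − 360 = 65°

305° and 65°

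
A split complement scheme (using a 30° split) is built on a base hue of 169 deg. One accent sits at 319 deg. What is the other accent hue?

Split-complementary hues sit 30° either side of the complement.
Complement of the base 169°: 169 + 180 = 349°
The given accent 319° is 30° one side of 349°; the other accent sits 30° the other side: 349 + 30 = 379 → 379 − 360 = 19°

19°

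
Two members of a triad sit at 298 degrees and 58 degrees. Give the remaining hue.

178°

A triad spaces three hues 120° apart.
The full set is {58°, 178°, 298°}.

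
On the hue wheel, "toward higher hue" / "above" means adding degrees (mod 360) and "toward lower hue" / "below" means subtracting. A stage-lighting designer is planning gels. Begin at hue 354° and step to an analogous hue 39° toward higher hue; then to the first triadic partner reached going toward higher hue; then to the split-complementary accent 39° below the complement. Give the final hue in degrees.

+39° (analog 39° ↑): 354 + 39 = 393 → 393 − 360 = 33°
+120° (triadic ↑): 33 + 120 = 153°
+141° (split-comp 39° ↓): 153 + 141 = 294°

294°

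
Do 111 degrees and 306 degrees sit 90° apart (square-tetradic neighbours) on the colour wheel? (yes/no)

Angular distance: |111 − 306| = 195; shorter arc = 360 − 195 = 165°.
90° apart (square-tetradic neighbours) requires 90°.

no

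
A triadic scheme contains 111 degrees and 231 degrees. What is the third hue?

A triad spaces three hues 120° apart.
The full set is {111°, 231°, 351°}.

351°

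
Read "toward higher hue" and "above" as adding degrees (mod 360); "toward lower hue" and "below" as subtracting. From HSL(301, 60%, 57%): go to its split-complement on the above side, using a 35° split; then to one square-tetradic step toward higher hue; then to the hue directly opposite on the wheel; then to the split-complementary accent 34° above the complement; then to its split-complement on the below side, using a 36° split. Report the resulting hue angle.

64°

split-comp 35° ↑ +215°: 301 + 215 = 516 → 516 − 360 = 156°
square ↑ +90°: 156 + 90 = 246°
complement +180°: 246 + 180 = 426 → 426 − 360 = 66°
split-comp 34° ↑ +214°: 66 + 214 = 280°
split-comp 36° ↓ +144°: 280 + 144 = 424 → 424 − 360 = 64°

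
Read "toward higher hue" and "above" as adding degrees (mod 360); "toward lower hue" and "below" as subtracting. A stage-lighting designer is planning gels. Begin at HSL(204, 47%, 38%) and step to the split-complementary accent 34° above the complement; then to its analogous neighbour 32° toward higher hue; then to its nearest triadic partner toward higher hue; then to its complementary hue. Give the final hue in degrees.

30°

204 + 214 = 418 → 418 − 360 = 58°   (split-comp 34° ↑)
58 + 32 = 90°   (analog 32° ↑)
90 + 120 = 210°   (triadic ↑)
210 + 180 = 390 → 390 − 360 = 30°   (complement)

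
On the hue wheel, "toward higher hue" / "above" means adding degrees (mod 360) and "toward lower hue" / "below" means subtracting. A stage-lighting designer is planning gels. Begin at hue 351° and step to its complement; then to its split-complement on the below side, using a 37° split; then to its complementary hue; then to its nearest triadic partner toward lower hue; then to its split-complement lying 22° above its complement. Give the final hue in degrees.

+180° (complement): 351 + 180 = 531 → 531 − 360 = 171°
+143° (split-comp 37° ↓): 171 + 143 = 314°
+180° (complement): 314 + 180 = 494 → 494 − 360 = 134°
−120° (triadic ↓): 134 − 120 = 14°
+202° (split-comp 22° ↑): 14 + 202 = 216°

216°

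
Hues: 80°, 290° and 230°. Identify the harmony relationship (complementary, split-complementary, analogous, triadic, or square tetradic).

split-complementary

Sort the hues: 80°, 230°, 290°.
Successive gaps around the wheel: 150°, 60°, 150°.
Two 150° gaps and one 60° gap — a base hue opposite a pair of accents 30° either side of its complement — is the split-complementary pattern.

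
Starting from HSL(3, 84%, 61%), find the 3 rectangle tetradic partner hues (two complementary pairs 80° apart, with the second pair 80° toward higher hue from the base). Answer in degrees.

A rectangular tetradic uses two complementary pairs 80° apart: offsets 0°, 80°, 180°, 260°.
3 + 80 = 83°
3 + 180 = 183°
3 + 260 = 263°

83°, 183° and 263°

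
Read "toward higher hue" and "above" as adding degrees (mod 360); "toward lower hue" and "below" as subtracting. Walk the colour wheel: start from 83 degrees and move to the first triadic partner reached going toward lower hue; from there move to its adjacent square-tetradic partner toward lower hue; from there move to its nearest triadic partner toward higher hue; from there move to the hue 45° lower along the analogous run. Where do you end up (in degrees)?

−120° (triadic ↓): 83 − 120 = -37 → -37 + 360 = 323°
−90° (square ↓): 323 − 90 = 233°
+120° (triadic ↑): 233 + 120 = 353°
−45° (analog 45° ↓): 353 − 45 = 308°

308°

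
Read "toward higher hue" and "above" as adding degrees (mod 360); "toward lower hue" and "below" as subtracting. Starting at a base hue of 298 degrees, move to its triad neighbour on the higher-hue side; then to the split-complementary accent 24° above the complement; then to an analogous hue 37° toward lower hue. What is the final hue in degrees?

225°

298 + 120 = 418 → 418 − 360 = 58°   (triadic ↑)
58 + 204 = 262°   (split-comp 24° ↑)
262 − 37 = 225°   (analog 37° ↓)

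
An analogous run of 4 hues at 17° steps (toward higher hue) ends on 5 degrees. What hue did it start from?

3 steps of 17° (toward higher hue) give a net shift of +51°.
Start = end − shift: 5 − 51 = -46 → -46 + 360 = 314°

314°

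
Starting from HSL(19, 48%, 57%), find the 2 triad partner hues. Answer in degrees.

A triad places three hues 120° apart.
19 + 120 = 139°
19 + 240 = 259°

139° and 259°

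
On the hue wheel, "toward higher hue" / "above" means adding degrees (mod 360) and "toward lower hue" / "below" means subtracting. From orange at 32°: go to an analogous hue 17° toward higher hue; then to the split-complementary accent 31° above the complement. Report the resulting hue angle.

32 + 17 = 49°   (analog 17° ↑)
49 + 211 = 260°   (split-comp 31° ↑)

260°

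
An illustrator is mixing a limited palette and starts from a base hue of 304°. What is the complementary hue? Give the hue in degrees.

124°

The complement sits 180° across the wheel.
304 + 180 = 484 → 484 − 360 = 124°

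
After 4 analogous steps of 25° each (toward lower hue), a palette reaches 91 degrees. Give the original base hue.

4 steps of 25° (toward lower hue) give a net shift of −100°.
Start = end − shift: 91 + 100 = 191°

191°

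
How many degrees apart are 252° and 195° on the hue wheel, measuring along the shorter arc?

|252 − 195| = 57.
57 ≤ 180, so the shorter arc is 57°.

57°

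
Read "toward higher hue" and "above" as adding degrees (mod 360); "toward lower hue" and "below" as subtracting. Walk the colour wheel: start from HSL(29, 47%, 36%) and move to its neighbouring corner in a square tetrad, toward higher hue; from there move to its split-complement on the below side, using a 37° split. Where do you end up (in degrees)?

262°

square ↑ +90°: 29 + 90 = 119°
split-comp 37° ↓ +143°: 119 + 143 = 262°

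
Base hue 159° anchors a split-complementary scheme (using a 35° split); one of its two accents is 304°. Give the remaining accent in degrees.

Split-complementary hues sit 35° either side of the complement.
Complement of the base 159°: 159 + 180 = 339°
The given accent 304° is 35° one side of 339°; the other accent sits 35° the other side: 339 + 35 = 374 → 374 − 360 = 14°

14°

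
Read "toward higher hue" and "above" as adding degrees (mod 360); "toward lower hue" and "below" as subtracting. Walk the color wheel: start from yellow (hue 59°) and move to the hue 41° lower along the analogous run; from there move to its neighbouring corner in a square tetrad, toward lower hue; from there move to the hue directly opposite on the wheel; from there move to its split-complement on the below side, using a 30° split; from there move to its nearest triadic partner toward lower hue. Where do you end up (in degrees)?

−41° (analog 41° ↓): 59 − 41 = 18°
−90° (square ↓): 18 − 90 = -72 → -72 + 360 = 288°
+180° (complement): 288 + 180 = 468 → 468 − 360 = 108°
+150° (split-comp 30° ↓): 108 + 150 = 258°
−120° (triadic ↓): 258 − 120 = 138°

138°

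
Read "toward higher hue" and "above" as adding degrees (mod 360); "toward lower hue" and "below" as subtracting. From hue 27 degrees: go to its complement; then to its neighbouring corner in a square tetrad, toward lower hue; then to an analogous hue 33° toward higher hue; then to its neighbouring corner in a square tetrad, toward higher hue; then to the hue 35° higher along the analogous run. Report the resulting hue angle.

275°

+180° (complement): 27 + 180 = 207°
−90° (square ↓): 207 − 90 = 117°
+33° (analog 33° ↑): 117 + 33 = 150°
+90° (square ↑): 150 + 90 = 240°
+35° (analog 35° ↑): 240 + 35 = 275°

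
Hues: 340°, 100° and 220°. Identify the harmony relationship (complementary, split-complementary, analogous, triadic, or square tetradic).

triadic

Sort the hues: 100°, 220°, 340°.
Successive gaps around the wheel: 120°, 120°, 120°.
Three hues equally spaced 120° apart form a triad.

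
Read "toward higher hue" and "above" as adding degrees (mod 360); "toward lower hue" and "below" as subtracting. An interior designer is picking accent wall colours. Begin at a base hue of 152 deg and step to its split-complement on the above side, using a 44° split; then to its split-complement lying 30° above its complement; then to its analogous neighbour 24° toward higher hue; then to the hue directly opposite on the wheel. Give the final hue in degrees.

split-comp 44° ↑ +224°: 152 + 224 = 376 → 376 − 360 = 16°
split-comp 30° ↑ +210°: 16 + 210 = 226°
analog 24° ↑ +24°: 226 + 24 = 250°
complement +180°: 250 + 180 = 430 → 430 − 360 = 70°

70°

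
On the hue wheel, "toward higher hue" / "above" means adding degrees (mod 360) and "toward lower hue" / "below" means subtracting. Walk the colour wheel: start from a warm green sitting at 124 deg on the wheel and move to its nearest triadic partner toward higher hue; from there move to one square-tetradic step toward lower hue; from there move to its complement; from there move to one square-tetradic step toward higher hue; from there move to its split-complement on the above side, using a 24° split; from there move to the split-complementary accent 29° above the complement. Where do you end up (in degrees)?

117°

triadic ↑ +120°: 124 + 120 = 244°
square ↓ −90°: 244 − 90 = 154°
complement +180°: 154 + 180 = 334°
square ↑ +90°: 334 + 90 = 424 → 424 − 360 = 64°
split-comp 24° ↑ +204°: 64 + 204 = 268°
split-comp 29° ↑ +209°: 268 + 209 = 477 → 477 − 360 = 117°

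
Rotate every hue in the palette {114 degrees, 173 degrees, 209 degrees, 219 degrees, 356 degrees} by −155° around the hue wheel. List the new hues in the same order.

114 − 155 = -41 → -41 + 360 = 319°
173 − 155 = 18°
209 − 155 = 54°
219 − 155 = 64°
356 − 155 = 201°

319°, 18°, 54°, 64°, 201°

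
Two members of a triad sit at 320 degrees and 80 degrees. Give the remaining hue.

200°

A triad spaces three hues 120° apart.
The full set is {80°, 200°, 320°}.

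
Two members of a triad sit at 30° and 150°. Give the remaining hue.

A triad spaces three hues 120° apart.
The full set is {30°, 150°, 270°}.

270°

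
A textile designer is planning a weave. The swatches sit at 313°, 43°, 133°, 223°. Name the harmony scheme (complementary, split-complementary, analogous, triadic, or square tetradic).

Sort the hues: 43°, 133°, 223°, 313°.
Successive gaps around the wheel: 90°, 90°, 90°, 90°.
Four hues every 90° form a square tetradic scheme.

square tetradic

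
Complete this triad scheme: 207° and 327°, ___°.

87°

A triad places three hues 120° apart.
The full set through 207° is {87°, 207°, 327°}.
Given {207°, 327°}, the missing hue is 87°.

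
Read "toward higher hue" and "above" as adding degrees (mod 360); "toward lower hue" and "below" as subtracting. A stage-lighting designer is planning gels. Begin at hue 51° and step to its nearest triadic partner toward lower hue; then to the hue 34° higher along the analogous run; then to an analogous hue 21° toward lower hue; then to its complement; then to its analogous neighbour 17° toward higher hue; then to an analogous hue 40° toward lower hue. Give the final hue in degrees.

101°

triadic ↓ −120°: 51 − 120 = -69 → -69 + 360 = 291°
analog 34° ↑ +34°: 291 + 34 = 325°
analog 21° ↓ −21°: 325 − 21 = 304°
complement +180°: 304 + 180 = 484 → 484 − 360 = 124°
analog 17° ↑ +17°: 124 + 17 = 141°
analog 40° ↓ −40°: 141 − 40 = 101°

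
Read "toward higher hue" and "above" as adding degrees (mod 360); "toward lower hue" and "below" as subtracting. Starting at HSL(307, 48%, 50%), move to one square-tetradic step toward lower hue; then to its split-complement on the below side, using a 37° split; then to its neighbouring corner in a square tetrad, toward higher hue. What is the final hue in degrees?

90°

square ↓ −90°: 307 − 90 = 217°
split-comp 37° ↓ +143°: 217 + 143 = 360 → 360 − 360 = 0°
square ↑ +90°: 0 + 90 = 90°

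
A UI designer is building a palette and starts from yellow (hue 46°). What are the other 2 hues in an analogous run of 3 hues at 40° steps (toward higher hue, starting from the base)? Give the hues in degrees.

86° and 126°

Analogous hues sit every 40° along the wheel.
46 + 40 = 86°
46 + 80 = 126°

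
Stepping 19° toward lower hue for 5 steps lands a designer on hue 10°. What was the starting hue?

5 steps of 19° (toward lower hue) give a net shift of −95°.
Start = end − shift: 10 + 95 = 105°

105°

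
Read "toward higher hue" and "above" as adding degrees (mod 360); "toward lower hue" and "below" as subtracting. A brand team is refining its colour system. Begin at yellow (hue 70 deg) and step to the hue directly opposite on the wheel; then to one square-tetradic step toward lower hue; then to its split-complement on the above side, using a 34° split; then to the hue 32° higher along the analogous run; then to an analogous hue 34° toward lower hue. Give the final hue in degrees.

12°

complement +180°: 70 + 180 = 250°
square ↓ −90°: 250 − 90 = 160°
split-comp 34° ↑ +214°: 160 + 214 = 374 → 374 − 360 = 14°
analog 32° ↑ +32°: 14 + 32 = 46°
analog 34° ↓ −34°: 46 − 34 = 12°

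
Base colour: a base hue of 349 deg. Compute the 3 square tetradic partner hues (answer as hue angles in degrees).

A square tetradic scheme places four hues every 90°.
349 + 90 = 439 → 439 − 360 = 79°
349 + 180 = 529 → 529 − 360 = 169°
349 + 270 = 619 → 619 − 360 = 259°

79°, 169°, and 259°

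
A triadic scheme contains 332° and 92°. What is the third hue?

A triad spaces three hues 120° apart.
The full set is {92°, 212°, 332°}.

212°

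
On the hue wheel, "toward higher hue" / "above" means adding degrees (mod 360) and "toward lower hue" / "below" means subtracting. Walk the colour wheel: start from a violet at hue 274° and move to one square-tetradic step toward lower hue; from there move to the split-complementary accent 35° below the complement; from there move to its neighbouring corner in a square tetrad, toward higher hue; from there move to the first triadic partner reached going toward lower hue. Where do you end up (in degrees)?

299°

274 − 90 = 184°   (square ↓)
184 + 145 = 329°   (split-comp 35° ↓)
329 + 90 = 419 → 419 − 360 = 59°   (square ↑)
59 − 120 = -61 → -61 + 360 = 299°   (triadic ↓)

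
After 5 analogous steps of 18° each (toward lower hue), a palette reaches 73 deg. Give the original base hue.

5 steps of 18° (toward lower hue) give a net shift of −90°.
Start = end − shift: 73 + 90 = 163°

163°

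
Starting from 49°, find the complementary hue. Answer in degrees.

229°

The complement sits 180° across the wheel.
49 + 180 = 229°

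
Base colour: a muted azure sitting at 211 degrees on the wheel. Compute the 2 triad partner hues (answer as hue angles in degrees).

331° and 91°

A triad places three hues 120° apart.
211 + 120 = 331°
211 + 240 = 451 → 451 − 360 = 91°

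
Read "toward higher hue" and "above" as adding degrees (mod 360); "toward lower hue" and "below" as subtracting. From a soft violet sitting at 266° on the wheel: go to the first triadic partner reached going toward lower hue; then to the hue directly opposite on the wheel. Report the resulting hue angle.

326°

−120° (triadic ↓): 266 − 120 = 146°
+180° (complement): 146 + 180 = 326°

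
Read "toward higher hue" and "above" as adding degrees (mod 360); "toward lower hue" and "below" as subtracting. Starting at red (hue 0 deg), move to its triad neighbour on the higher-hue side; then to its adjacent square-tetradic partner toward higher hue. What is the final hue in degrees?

210°

triadic ↑ +120°: 0 + 120 = 120°
square ↑ +90°: 120 + 90 = 210°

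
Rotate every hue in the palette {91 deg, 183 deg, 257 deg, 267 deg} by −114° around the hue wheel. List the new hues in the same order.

337°, 69°, 143°, 153°

91 − 114 = -23 → -23 + 360 = 337°
183 − 114 = 69°
257 − 114 = 143°
267 − 114 = 153°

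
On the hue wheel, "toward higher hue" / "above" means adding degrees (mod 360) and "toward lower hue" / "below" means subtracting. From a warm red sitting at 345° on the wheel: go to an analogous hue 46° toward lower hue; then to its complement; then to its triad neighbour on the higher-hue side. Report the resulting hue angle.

−46° (analog 46° ↓): 345 − 46 = 299°
+180° (complement): 299 + 180 = 479 → 479 − 360 = 119°
+120° (triadic ↑): 119 + 120 = 239°

239°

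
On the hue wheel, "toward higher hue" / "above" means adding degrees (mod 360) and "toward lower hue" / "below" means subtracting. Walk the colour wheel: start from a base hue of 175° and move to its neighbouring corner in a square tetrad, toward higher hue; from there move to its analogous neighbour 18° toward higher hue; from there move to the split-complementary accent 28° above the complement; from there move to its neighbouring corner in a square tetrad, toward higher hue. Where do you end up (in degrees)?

221°

square ↑ +90°: 175 + 90 = 265°
analog 18° ↑ +18°: 265 + 18 = 283°
split-comp 28° ↑ +208°: 283 + 208 = 491 → 491 − 360 = 131°
square ↑ +90°: 131 + 90 = 221°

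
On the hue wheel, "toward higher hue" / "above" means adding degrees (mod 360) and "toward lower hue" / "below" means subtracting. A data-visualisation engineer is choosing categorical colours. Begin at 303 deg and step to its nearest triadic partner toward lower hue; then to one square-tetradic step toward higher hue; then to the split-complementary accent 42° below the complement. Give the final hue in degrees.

−120° (triadic ↓): 303 − 120 = 183°
+90° (square ↑): 183 + 90 = 273°
+138° (split-comp 42° ↓): 273 + 138 = 411 → 411 − 360 = 51°

51°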